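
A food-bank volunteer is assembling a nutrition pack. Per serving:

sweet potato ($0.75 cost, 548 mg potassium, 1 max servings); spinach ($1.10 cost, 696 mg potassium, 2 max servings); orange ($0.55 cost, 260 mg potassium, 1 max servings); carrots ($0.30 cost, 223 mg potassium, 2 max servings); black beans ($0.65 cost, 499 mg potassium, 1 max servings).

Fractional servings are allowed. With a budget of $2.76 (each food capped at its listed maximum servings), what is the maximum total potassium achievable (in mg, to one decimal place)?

1973.9 mg

Potassium per dollar: black beans 767.7, carrots 743.3, sweet potato 730.7, spinach 632.7, orange 472.7.
Take 1 serving of black beans: spends $0.65, +499.0 mg potassium (running total 499.0 mg).
Take 2 servings of carrots: spends $0.60, +446.0 mg potassium (running total 945.0 mg).
Take 1 serving of sweet potato: spends $0.75, +548.0 mg potassium (running total 1493.0 mg).
Take 0.6909 servings of spinach: spends $0.76, +480.9 mg potassium (running total 1973.9 mg).
Greedy by best ratio exhausts the cost allowance optimally: 1973.9 mg.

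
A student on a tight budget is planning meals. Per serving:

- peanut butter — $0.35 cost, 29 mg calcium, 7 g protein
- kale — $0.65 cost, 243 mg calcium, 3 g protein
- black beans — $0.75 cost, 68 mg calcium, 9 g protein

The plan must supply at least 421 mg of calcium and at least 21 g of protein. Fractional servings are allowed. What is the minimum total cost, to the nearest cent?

$1.77

peanut butter only: max(421/29, 21/7) = 14.52 servings → $5.08.
kale only: max(421/243, 21/3) = 7 servings → $4.55.
black beans only: max(421/68, 21/9) = 6.191 servings → $4.64.
peanut butter + kale with both tight: 2.379 servings and 1.449 servings → $1.77.
peanut butter + black beans: the both-tight solution has a negative serving — not a feasible corner.
kale + black beans with both tight: 1.191 servings and 1.936 servings → $2.23.
So the least-cost plan costs $1.77.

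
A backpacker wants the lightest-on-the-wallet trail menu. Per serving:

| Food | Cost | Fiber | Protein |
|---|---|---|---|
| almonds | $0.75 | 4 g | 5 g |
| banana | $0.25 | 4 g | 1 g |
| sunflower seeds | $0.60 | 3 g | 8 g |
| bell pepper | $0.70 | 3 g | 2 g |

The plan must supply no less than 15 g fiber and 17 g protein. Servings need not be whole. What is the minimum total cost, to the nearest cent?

$1.69

At the optimum either one food covers both requirements or two foods hit both targets exactly; no other combination can be cheaper.
almonds only: max(15/4, 17/5) = 3.75 servings → $2.81.
banana only: max(15/4, 17/1) = 17 servings → $4.25.
sunflower seeds only: max(15/3, 17/8) = 5 servings → $3.00.
bell pepper only: max(15/3, 17/2) = 8.5 servings → $5.95.
almonds + banana with both tight: 3.312 servings and 0.4375 servings → $2.59.
almonds + sunflower seeds: intersection lies outside the first quadrant.
almonds + bell pepper with both tight: 3 servings and 1 serving → $2.95.
banana + sunflower seeds with both tight: 2.379 servings and 1.828 servings → $1.69.
banana + bell pepper with both targets exact would need a negative amount; discard.
sunflower seeds + bell pepper with both tight: 1.167 servings and 3.833 servings → $3.38.
So the least-cost plan costs $1.69.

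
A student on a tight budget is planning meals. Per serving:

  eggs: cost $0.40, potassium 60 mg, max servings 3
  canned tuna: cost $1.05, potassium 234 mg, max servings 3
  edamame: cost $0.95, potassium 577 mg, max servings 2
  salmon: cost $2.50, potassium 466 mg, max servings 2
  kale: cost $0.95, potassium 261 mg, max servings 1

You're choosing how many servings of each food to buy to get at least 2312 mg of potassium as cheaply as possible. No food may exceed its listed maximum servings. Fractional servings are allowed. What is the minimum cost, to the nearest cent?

Cost per mg of potassium: edamame $0.0016, kale $0.0036, canned tuna $0.0045, salmon $0.0054, eggs $0.0067.
Take 2 servings of edamame: +1154.0 mg potassium for $1.90 (total $1.90, still need 1158.0 mg).
Take 1 serving of kale: +261.0 mg potassium for $0.95 (total $2.85, still need 897.0 mg).
Take 3 servings of canned tuna: +702.0 mg potassium for $3.15 (total $6.00, still need 195.0 mg).
Take 0.4185 servings of salmon: +195.0 mg potassium for $1.05 (total $7.05, still need 0.0 mg).
Filling from the cheapest source first is optimal under one linear minimum: $7.05.

$7.05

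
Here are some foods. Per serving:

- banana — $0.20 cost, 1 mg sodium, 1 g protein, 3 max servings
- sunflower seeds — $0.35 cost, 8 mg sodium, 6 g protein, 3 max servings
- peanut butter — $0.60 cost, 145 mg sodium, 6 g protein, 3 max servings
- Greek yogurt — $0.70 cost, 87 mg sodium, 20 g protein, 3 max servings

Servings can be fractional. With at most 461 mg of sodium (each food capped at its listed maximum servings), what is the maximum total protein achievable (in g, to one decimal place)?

Protein per mg sodium: banana 1, sunflower seeds 0.75, Greek yogurt 0.2299, peanut butter 0.04138.
Take 3 servings of banana: uses 3 mg sodium, +3.0 g protein (running total 3.0 g).
Take 3 servings of sunflower seeds: uses 24 mg sodium, +18.0 g protein (running total 21.0 g).
Take 3 servings of Greek yogurt: uses 261 mg sodium, +60.0 g protein (running total 81.0 g).
Take 1.193 servings of peanut butter: uses 173 mg sodium, +7.2 g protein (running total 88.2 g).
Greedy by best ratio exhausts the sodium allowance optimally: 88.2 g.

88.2 g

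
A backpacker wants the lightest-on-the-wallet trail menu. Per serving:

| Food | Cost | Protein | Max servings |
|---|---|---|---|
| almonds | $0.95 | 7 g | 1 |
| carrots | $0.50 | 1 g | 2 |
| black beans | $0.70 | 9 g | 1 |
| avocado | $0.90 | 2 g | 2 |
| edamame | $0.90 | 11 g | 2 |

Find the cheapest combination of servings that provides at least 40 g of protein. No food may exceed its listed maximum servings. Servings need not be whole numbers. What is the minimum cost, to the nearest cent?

Cost per g of protein: black beans $0.0778, edamame $0.0818, almonds $0.1357, avocado $0.4500, carrots $0.5000.
Take 1 serving of black beans: +9.0 g protein for $0.70 (total $0.70, still need 31.0 g).
Take 2 servings of edamame: +22.0 g protein for $1.80 (total $2.50, still need 9.0 g).
Take 1 serving of almonds: +7.0 g protein for $0.95 (total $3.45, still need 2.0 g).
Take 1 serving of avocado: +2.0 g protein for $0.90 (total $4.35, still need 0.0 g).
Greedy by cheapest-per-g is optimal for a single linear constraint, so the minimum cost is $4.35.

$4.35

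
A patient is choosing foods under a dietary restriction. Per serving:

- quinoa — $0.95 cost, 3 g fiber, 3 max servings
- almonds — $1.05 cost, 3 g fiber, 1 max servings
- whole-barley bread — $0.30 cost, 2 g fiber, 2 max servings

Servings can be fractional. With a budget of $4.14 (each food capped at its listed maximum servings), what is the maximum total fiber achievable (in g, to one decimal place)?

Fiber per dollar: whole-barley bread 6.667, quinoa 3.158, almonds 2.857.
Take 2 servings of whole-barley bread: spends $0.60, +4.0 g fiber (running total 4.0 g).
Take 3 servings of quinoa: spends $2.85, +9.0 g fiber (running total 13.0 g).
Take 0.6571 servings of almonds: spends $0.69, +2.0 g fiber (running total 15.0 g).
Filling greedily by fiber-per-dollar is optimal for one linear limit, giving 15.0 g.

15.0 g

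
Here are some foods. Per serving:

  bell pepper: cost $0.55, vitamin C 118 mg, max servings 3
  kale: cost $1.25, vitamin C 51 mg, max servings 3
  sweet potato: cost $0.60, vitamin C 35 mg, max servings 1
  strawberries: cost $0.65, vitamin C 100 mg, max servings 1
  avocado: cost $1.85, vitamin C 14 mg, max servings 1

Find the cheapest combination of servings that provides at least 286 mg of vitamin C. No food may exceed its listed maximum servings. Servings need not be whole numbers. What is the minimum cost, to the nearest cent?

$1.33

Cost per mg of vitamin C: bell pepper $0.0047, strawberries $0.0065, sweet potato $0.0171, kale $0.0245, avocado $0.1321.
Take 2.424 servings of bell pepper: +286.0 mg vitamin C for $1.33 (total $1.33, still need 0.0 mg).
Greedy by cheapest-per-mg is optimal for a single linear constraint, so the minimum cost is $1.33.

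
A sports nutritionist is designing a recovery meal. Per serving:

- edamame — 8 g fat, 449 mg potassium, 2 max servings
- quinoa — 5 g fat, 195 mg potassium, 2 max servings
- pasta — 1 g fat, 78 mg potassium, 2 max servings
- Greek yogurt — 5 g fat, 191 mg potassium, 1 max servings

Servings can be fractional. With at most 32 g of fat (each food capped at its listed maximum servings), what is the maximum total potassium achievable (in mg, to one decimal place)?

Potassium per g fat: pasta 78, edamame 56.12, quinoa 39, Greek yogurt 38.2.
Take 2 servings of pasta: uses 2 g fat, +156.0 mg potassium (running total 156.0 mg).
Take 2 servings of edamame: uses 16 g fat, +898.0 mg potassium (running total 1054.0 mg).
Take 2 servings of quinoa: uses 10 g fat, +390.0 mg potassium (running total 1444.0 mg).
Take 0.8 servings of Greek yogurt: uses 4 g fat, +152.8 mg potassium (running total 1596.8 mg).
Filling greedily by potassium-per-g fat is optimal for one linear limit, giving 1596.8 mg.

1596.8 mg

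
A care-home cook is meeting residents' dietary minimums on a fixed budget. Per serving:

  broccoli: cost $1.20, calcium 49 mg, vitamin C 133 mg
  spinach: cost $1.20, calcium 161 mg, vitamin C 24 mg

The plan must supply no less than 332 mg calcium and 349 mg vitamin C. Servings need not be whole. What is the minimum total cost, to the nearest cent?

$4.46

This is a tiny linear program; its minimum lies at a vertex of the feasible set. List the vertices and price them.
broccoli only: max(332/49, 349/133) = 6.776 servings → $8.13.
spinach only: max(332/161, 349/24) = 14.54 servings → $17.45.
broccoli + spinach with both tight: 2.383 servings and 1.337 servings → $4.46.
So the least-cost plan costs $4.46.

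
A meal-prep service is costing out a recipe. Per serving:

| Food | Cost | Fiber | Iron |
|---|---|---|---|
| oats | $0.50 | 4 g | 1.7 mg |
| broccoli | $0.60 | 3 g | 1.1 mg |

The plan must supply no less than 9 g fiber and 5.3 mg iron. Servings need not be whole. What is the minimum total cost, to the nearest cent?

$1.56

This is a tiny linear program; its minimum lies at a vertex of the feasible set. List the vertices and price them.
oats only: max(9/4, 5.3/1.7) = 3.118 servings → $1.56.
broccoli only: max(9/3, 5.3/1.1) = 4.818 servings → $2.89.
oats + broccoli: the both-tight solution has a negative serving — not a feasible corner.
The minimum over all feasible corners is $1.56.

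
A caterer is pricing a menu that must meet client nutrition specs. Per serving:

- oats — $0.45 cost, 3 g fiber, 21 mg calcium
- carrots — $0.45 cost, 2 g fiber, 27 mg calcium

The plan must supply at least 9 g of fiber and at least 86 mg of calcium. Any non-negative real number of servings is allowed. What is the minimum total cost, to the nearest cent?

$1.62

The cheapest plan sits at a corner of the feasible region — with two constraints it uses at most two foods.
oats only: max(9/3, 86/21) = 4.095 servings → $1.84.
carrots only: max(9/2, 86/27) = 4.5 servings → $2.02.
oats + carrots with both tight: 1.821 servings and 1.769 servings → $1.62.
So the least-cost plan costs $1.62.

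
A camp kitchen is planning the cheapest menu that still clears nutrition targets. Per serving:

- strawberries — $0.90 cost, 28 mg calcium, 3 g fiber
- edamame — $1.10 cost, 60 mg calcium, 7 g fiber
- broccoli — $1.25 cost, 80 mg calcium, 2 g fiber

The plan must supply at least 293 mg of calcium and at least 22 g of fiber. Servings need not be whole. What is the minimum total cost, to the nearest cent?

Minimising a linear cost over {calcium ≥ 293, fiber ≥ 22, servings ≥ 0} — the optimum is at a vertex, using one or two foods.
strawberries only: max(293/28, 22/3) = 10.46 servings → $9.42.
edamame only: max(293/60, 22/7) = 4.883 servings → $5.37.
broccoli only: max(293/80, 22/2) = 11 servings → $13.75.
strawberries + edamame: the both-tight solution has a negative serving — not a feasible corner.
strawberries + broccoli with both tight: 6.38 servings and 1.429 servings → $7.53.
edamame + broccoli with both tight: 2.668 servings and 1.661 servings → $5.01.
The minimum over all feasible corners is $5.01.

$5.01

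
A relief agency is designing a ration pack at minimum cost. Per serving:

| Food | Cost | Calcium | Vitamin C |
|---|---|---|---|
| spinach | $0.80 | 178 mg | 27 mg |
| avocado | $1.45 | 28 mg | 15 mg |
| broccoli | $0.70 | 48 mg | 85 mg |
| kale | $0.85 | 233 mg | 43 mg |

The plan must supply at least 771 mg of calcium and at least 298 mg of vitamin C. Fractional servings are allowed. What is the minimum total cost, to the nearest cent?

A basic optimal solution has at most two foods positive. Try each food alone and each pair with both targets met exactly.
spinach only: max(771/178, 298/27) = 11.04 servings → $8.83.
avocado only: max(771/28, 298/15) = 27.54 servings → $39.93.
broccoli only: max(771/48, 298/85) = 16.06 servings → $11.24.
kale only: max(771/233, 298/43) = 6.93 servings → $5.89.
spinach + avocado with both tight: 1.683 servings and 16.84 servings → $25.76.
spinach + broccoli with both tight: 3.703 servings and 2.33 servings → $4.59.
spinach + kale: the both-tight solution has a negative serving — not a feasible corner.
avocado + broccoli: the both-tight solution has a negative serving — not a feasible corner.
avocado + kale with both tight: 15.84 servings and 1.406 servings → $24.16.
broccoli + kale with both tight: 2.045 servings and 2.888 servings → $3.89.
The minimum over all feasible corners is $3.89.

$3.89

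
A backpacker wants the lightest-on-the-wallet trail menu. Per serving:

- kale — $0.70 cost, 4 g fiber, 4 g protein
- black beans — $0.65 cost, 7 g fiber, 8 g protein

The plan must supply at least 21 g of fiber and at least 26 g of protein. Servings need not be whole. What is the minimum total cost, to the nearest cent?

Minimising a linear cost over {fiber ≥ 21, protein ≥ 26, servings ≥ 0} — the optimum is at a vertex, using one or two foods.
kale only: max(21/4, 26/4) = 6.5 servings → $4.55.
black beans only: max(21/7, 26/8) = 3.25 servings → $2.11.
kale + black beans: intersection lies outside the first quadrant.
Cheapest feasible corner: $2.11.

$2.11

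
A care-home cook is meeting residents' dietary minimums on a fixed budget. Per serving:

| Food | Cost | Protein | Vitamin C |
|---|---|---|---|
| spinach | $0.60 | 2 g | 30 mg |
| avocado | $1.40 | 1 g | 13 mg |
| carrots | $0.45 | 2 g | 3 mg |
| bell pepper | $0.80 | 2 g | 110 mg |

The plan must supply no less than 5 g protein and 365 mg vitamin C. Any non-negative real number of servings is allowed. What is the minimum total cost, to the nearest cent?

$2.65

An LP optimum is at a vertex; with two nutrient constraints at most two foods are used. Check each candidate.
spinach only: max(5/2, 365/30) = 12.17 servings → $7.30.
avocado only: max(5/1, 365/13) = 28.08 servings → $39.31.
carrots only: max(5/2, 365/3) = 121.7 servings → $54.75.
bell pepper only: max(5/2, 365/110) = 3.318 servings → $2.65.
spinach + avocado: the both-tight solution has a negative serving — not a feasible corner.
spinach + carrots: intersection lies outside the first quadrant.
spinach + bell pepper: intersection lies outside the first quadrant.
avocado + carrots: intersection lies outside the first quadrant.
avocado + bell pepper: the both-tight solution has a negative serving — not a feasible corner.
carrots + bell pepper: intersection lies outside the first quadrant.
Cheapest feasible corner: $2.65.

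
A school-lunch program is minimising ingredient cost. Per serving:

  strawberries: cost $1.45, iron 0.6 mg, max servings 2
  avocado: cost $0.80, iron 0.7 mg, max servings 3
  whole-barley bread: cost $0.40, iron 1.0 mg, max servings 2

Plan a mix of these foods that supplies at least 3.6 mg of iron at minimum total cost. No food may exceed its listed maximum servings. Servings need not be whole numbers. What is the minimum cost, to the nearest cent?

$2.63

Cost per mg of iron: whole-barley bread $0.4000, avocado $1.1429, strawberries $2.4167.
Take 2 servings of whole-barley bread: +2.0 mg iron for $0.80 (total $0.80, still need 1.6 mg).
Take 2.286 servings of avocado: +1.6 mg iron for $1.83 (total $2.63, still need 0.0 mg).
Greedy by cheapest-per-mg is optimal for a single linear constraint, so the minimum cost is $2.63.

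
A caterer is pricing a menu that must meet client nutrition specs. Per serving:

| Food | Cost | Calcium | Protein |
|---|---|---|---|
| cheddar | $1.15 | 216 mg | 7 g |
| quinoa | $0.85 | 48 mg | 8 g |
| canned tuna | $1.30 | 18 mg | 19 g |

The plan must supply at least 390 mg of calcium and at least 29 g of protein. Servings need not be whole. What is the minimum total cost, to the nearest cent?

$3.15

Check every corner: each single food scaled to meet both minima, and each pair solved so both constraints bind.
cheddar only: max(390/216, 29/7) = 4.143 servings → $4.76.
quinoa only: max(390/48, 29/8) = 8.125 servings → $6.91.
canned tuna only: max(390/18, 29/19) = 21.67 servings → $28.17.
cheddar + quinoa with both tight: 1.241 servings and 2.539 servings → $3.59.
cheddar + canned tuna with both tight: 1.732 servings and 0.8884 servings → $3.15.
quinoa + canned tuna with both targets exact would need a negative amount; discard.
Cheapest feasible corner: $3.15.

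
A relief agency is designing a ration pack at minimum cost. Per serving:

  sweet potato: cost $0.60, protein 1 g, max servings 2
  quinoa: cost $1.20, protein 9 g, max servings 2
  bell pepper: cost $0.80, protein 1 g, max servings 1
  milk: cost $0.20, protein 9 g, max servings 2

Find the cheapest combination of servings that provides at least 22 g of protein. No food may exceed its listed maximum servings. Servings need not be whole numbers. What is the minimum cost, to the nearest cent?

Cost per g of protein: milk $0.0222, quinoa $0.1333, sweet potato $0.6000, bell pepper $0.8000.
Take 2 servings of milk: +18.0 g protein for $0.40 (total $0.40, still need 4.0 g).
Take 0.4444 servings of quinoa: +4.0 g protein for $0.53 (total $0.93, still need 0.0 g).
Greedy by cheapest-per-g is optimal for a single linear constraint, so the minimum cost is $0.93.

$0.93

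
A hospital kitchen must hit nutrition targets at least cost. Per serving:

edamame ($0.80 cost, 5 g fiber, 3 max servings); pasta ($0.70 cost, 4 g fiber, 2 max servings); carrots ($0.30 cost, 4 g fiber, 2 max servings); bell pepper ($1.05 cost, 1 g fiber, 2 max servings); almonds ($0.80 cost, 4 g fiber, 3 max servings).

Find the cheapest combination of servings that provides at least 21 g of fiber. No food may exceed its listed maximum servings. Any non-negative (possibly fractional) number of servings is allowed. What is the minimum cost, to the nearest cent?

Cost per g of fiber: carrots $0.0750, edamame $0.1600, pasta $0.1750, almonds $0.2000, bell pepper $1.0500.
Take 2 servings of carrots: +8.0 g fiber for $0.60 (total $0.60, still need 13.0 g).
Take 2.6 servings of edamame: +13.0 g fiber for $2.08 (total $2.68, still need 0.0 g).
Filling from the cheapest source first is optimal under one linear minimum: $2.68.

$2.68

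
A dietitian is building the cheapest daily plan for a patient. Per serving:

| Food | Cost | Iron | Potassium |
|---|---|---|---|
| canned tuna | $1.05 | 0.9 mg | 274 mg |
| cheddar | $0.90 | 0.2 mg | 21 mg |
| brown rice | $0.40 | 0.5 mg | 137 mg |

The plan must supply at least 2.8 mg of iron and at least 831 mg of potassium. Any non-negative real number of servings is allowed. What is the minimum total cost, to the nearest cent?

Two binding constraints pin down two serving amounts, so the optimal mix uses at most two foods. The candidates are each food alone (scaled to the tighter of iron/potassium) and each pair with both constraints tight.
canned tuna only: max(2.8/0.9, 831/274) = 3.111 servings → $3.27.
cheddar only: max(2.8/0.2, 831/21) = 39.57 servings → $35.61.
brown rice only: max(2.8/0.5, 831/137) = 6.066 servings → $2.43.
canned tuna + cheddar with both tight: 2.992 servings and 0.5376 servings → $3.63.
canned tuna + brown rice with both tight: 2.328 servings and 1.409 servings → $3.01.
cheddar + brown rice: the both-tight solution has a negative serving — not a feasible corner.
The minimum over all feasible corners is $2.43.

$2.43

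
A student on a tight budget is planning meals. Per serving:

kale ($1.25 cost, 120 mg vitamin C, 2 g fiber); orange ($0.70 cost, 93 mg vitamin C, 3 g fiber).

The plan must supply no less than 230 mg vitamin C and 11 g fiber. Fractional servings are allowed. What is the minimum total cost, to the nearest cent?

$2.57

kale only: max(230/120, 11/2) = 5.5 servings → $6.88.
orange only: max(230/93, 11/3) = 3.667 servings → $2.57.
kale + orange: the both-tight solution has a negative serving — not a feasible corner.
So the least-cost plan costs $2.57.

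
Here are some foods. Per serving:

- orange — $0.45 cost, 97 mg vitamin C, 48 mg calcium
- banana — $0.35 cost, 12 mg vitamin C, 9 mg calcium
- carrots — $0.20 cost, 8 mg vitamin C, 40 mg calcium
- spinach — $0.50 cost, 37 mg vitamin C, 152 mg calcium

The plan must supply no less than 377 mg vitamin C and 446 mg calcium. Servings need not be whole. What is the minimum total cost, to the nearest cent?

$2.39

Check every corner: each single food scaled to meet both minima, and each pair solved so both constraints bind.
orange only: max(377/97, 446/48) = 9.292 servings → $4.18.
banana only: max(377/12, 446/9) = 49.56 servings → $17.34.
carrots only: max(377/8, 446/40) = 47.12 servings → $9.43.
spinach only: max(377/37, 446/152) = 10.19 servings → $5.09.
orange + banana with both targets exact would need a negative amount; discard.
orange + carrots with both tight: 3.293 servings and 7.199 servings → $2.92.
orange + spinach with both tight: 3.146 servings and 1.941 servings → $2.39.
banana + carrots with both tight: 28.22 servings and 4.801 servings → $10.84.
banana + spinach with both tight: 27.37 servings and 1.314 servings → $10.23.
carrots + spinach with both targets exact would need a negative amount; discard.
So the least-cost plan costs $2.39.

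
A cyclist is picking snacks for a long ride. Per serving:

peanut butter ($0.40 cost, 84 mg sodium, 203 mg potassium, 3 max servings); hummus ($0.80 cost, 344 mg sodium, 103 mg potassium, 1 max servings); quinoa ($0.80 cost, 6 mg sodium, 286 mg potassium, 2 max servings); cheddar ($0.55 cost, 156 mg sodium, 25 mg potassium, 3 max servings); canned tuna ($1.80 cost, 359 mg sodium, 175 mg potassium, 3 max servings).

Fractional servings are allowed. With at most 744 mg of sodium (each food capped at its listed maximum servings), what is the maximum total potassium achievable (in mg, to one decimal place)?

Potassium per mg sodium: quinoa 47.67, peanut butter 2.417, canned tuna 0.4875, hummus 0.2994, cheddar 0.1603.
Take 2 servings of quinoa: uses 12 mg sodium, +572.0 mg potassium (running total 572.0 mg).
Take 3 servings of peanut butter: uses 252 mg sodium, +609.0 mg potassium (running total 1181.0 mg).
Take 1.337 servings of canned tuna: uses 480 mg sodium, +234.0 mg potassium (running total 1415.0 mg).
Filling greedily by potassium-per-mg sodium is optimal for one linear limit, giving 1415.0 mg.

1415.0 mg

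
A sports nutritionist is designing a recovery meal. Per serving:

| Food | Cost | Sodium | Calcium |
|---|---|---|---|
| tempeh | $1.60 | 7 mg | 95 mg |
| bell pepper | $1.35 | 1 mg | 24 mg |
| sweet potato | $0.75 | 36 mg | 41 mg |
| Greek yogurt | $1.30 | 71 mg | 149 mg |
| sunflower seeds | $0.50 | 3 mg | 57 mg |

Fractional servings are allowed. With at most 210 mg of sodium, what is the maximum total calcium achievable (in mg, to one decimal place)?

5040.0 mg

Calcium per mg sodium: bell pepper 24, sunflower seeds 19, tempeh 13.57, Greek yogurt 2.099, sweet potato 1.139.
With no serving limits, spend the whole sodium allowance on bell pepper: 210 mg / 1 mg × 24 mg = 5040.0 mg.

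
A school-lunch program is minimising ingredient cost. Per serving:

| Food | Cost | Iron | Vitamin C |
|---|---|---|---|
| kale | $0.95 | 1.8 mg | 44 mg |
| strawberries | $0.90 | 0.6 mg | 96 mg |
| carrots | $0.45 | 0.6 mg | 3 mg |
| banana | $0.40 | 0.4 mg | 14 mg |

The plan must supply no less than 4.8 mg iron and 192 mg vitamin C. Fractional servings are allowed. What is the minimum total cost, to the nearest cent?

$3.07

A basic optimal solution has at most two foods positive. Try each food alone and each pair with both targets met exactly.
kale only: max(4.8/1.8, 192/44) = 4.364 servings → $4.15.
strawberries only: max(4.8/0.6, 192/96) = 8 servings → $7.20.
carrots only: max(4.8/0.6, 192/3) = 64 servings → $28.80.
banana only: max(4.8/0.4, 192/14) = 13.71 servings → $5.49.
kale + strawberries with both tight: 2.361 servings and 0.918 servings → $3.07.
kale + carrots: the both-tight solution has a negative serving — not a feasible corner.
kale + banana: the both-tight solution has a negative serving — not a feasible corner.
strawberries + carrots with both tight: 1.806 servings and 6.194 servings → $4.41.
strawberries + banana with both tight: 0.32 servings and 11.52 servings → $4.90.
carrots + banana with both targets exact would need a negative amount; discard.
So the least-cost plan costs $3.07.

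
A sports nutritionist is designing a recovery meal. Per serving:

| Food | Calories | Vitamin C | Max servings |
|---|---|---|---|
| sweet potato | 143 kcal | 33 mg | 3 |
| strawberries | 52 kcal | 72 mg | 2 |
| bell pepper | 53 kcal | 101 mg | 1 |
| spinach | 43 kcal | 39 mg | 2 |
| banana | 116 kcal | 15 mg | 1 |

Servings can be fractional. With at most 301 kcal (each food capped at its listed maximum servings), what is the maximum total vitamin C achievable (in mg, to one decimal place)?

Vitamin C per kcal: bell pepper 1.906, strawberries 1.385, spinach 0.907, sweet potato 0.2308, banana 0.1293.
Take 1 serving of bell pepper: uses 53 kcal, +101.0 mg vitamin C (running total 101.0 mg).
Take 2 servings of strawberries: uses 104 kcal, +144.0 mg vitamin C (running total 245.0 mg).
Take 2 servings of spinach: uses 86 kcal, +78.0 mg vitamin C (running total 323.0 mg).
Take 0.4056 servings of sweet potato: uses 58 kcal, +13.4 mg vitamin C (running total 336.4 mg).
Greedy by best ratio exhausts the calories allowance optimally: 336.4 mg.

336.4 mg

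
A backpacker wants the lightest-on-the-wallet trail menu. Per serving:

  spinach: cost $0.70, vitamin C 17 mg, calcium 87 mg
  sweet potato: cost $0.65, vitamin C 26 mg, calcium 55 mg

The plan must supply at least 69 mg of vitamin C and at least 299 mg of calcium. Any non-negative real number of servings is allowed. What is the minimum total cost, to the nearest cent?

$2.55

With two linear requirements the optimum uses one or two foods; enumerate the corners.
spinach only: max(69/17, 299/87) = 4.059 servings → $2.84.
sweet potato only: max(69/26, 299/55) = 5.436 servings → $3.53.
spinach + sweet potato with both tight: 2.998 servings and 0.6933 servings → $2.55.
Cheapest feasible corner: $2.55.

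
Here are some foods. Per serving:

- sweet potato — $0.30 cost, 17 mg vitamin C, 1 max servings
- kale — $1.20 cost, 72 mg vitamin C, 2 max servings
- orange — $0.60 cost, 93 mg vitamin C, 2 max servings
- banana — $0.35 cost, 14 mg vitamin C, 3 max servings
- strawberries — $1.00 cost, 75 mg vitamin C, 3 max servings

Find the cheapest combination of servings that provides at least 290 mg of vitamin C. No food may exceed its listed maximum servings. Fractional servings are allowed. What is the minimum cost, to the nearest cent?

Cost per mg of vitamin C: orange $0.0065, strawberries $0.0133, kale $0.0167, sweet potato $0.0176, banana $0.0250.
Take 2 servings of orange: +186.0 mg vitamin C for $1.20 (total $1.20, still need 104.0 mg).
Take 1.387 servings of strawberries: +104.0 mg vitamin C for $1.39 (total $2.59, still need 0.0 mg).
Greedy by cheapest-per-mg is optimal for a single linear constraint, so the minimum cost is $2.59.

$2.59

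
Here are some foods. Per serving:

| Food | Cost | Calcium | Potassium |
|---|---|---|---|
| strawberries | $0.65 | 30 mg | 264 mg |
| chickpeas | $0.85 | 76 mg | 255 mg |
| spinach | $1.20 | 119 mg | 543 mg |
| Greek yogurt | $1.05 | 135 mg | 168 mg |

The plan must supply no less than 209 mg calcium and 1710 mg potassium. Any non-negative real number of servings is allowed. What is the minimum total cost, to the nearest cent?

strawberries only: max(209/30, 1710/264) = 6.967 servings → $4.53.
chickpeas only: max(209/76, 1710/255) = 6.706 servings → $5.70.
spinach only: max(209/119, 1710/543) = 3.149 servings → $3.78.
Greek yogurt only: max(209/135, 1710/168) = 10.18 servings → $10.69.
strawberries + chickpeas with both tight: 6.176 servings and 0.3122 servings → $4.28.
strawberries + spinach with both tight: 5.95 servings and 0.2562 servings → $4.18.
strawberries + Greek yogurt with both tight: 6.397 servings and 0.1267 servings → $4.29.
chickpeas + spinach with both targets exact would need a negative amount; discard.
chickpeas + Greek yogurt: intersection lies outside the first quadrant.
spinach + Greek yogurt: the both-tight solution has a negative serving — not a feasible corner.
So the least-cost plan costs $3.78.

$3.78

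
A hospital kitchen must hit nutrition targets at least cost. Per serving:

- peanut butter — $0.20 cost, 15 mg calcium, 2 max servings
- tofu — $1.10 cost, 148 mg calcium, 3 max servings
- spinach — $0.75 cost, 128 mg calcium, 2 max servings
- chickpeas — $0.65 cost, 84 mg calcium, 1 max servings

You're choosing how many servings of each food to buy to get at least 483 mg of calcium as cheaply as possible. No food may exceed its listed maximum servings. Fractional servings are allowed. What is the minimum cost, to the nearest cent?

$3.19

Cost per mg of calcium: spinach $0.0059, tofu $0.0074, chickpeas $0.0077, peanut butter $0.0133.
Take 2 servings of spinach: +256.0 mg calcium for $1.50 (total $1.50, still need 227.0 mg).
Take 1.534 servings of tofu: +227.0 mg calcium for $1.69 (total $3.19, still need 0.0 mg).
Greedy by cheapest-per-mg is optimal for a single linear constraint, so the minimum cost is $3.19.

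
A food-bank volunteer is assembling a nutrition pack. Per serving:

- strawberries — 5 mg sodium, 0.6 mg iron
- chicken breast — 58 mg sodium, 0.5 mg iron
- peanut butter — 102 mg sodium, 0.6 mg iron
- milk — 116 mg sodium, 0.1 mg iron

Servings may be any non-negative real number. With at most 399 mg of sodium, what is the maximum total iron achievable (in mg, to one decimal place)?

Iron per mg sodium: strawberries 0.12, chicken breast 0.008621, peanut butter 0.005882, milk 0.0008621.
With no serving limits, spend the whole sodium allowance on strawberries: 399 mg / 5 mg × 0.6 mg = 47.9 mg.

47.9 mg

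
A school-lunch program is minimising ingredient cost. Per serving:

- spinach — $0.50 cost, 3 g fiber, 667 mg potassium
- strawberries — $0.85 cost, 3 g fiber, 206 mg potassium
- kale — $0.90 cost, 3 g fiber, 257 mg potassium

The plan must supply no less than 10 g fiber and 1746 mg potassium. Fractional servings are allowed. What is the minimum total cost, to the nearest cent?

At the optimum either one food covers both requirements or two foods hit both targets exactly; no other combination can be cheaper.
spinach only: max(10/3, 1746/667) = 3.333 servings → $1.67.
strawberries only: max(10/3, 1746/206) = 8.476 servings → $7.20.
kale only: max(10/3, 1746/257) = 6.794 servings → $6.11.
spinach + strawberries with both tight: 2.298 servings and 1.035 servings → $2.03.
spinach + kale with both tight: 2.169 servings and 1.164 servings → $2.13.
strawberries + kale: intersection lies outside the first quadrant.
So the least-cost plan costs $1.67.

$1.67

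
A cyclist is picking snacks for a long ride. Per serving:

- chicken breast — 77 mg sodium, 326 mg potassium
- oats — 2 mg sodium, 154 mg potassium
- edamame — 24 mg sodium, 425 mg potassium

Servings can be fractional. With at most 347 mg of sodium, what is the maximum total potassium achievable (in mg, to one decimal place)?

Potassium per mg sodium: oats 77, edamame 17.71, chicken breast 4.234.
With no serving limits, spend the whole sodium allowance on oats: 347 mg / 2 mg × 154 mg = 26719.0 mg.

26719.0 mg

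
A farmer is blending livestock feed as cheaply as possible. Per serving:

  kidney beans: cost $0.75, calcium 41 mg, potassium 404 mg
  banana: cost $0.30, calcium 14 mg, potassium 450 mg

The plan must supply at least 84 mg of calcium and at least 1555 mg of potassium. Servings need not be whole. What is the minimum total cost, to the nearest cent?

Minimising a linear cost over {calcium ≥ 84, potassium ≥ 1555, servings ≥ 0} — the optimum is at a vertex, using one or two foods.
kidney beans only: max(84/41, 1555/404) = 3.849 servings → $2.89.
banana only: max(84/14, 1555/450) = 6 servings → $1.80.
kidney beans + banana with both tight: 1.253 servings and 2.331 servings → $1.64.
The minimum over all feasible corners is $1.64.

$1.64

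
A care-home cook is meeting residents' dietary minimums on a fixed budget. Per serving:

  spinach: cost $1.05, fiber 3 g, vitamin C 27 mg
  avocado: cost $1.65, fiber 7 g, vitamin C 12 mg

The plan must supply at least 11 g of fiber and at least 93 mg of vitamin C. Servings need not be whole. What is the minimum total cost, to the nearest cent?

$3.76

For a min-cost LP with two ≥-constraints, a basic feasible solution has at most two positive variables.
spinach only: max(11/3, 93/27) = 3.667 servings → $3.85.
avocado only: max(11/7, 93/12) = 7.75 servings → $12.79.
spinach + avocado with both tight: 3.392 servings and 0.1176 servings → $3.76.
The minimum over all feasible corners is $3.76.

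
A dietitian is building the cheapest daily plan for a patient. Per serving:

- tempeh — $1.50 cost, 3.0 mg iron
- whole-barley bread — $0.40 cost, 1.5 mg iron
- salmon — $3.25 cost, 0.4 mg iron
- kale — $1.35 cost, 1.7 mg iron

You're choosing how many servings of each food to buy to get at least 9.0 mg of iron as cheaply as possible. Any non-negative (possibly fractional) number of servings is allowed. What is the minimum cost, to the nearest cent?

Cost per mg of iron: whole-barley bread $0.2667, tempeh $0.5000, kale $0.7941, salmon $8.1250.
With no serving limits, use only whole-barley bread: 9.0 mg / 1.5 mg = 6 servings × $0.40 = $2.40.

$2.40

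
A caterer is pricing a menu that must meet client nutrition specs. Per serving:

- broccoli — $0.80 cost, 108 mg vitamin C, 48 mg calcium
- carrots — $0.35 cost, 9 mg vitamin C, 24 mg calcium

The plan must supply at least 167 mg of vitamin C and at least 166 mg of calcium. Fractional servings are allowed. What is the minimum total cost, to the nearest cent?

broccoli only: max(167/108, 166/48) = 3.458 servings → $2.77.
carrots only: max(167/9, 166/24) = 18.56 servings → $6.49.
broccoli + carrots with both tight: 1.164 servings and 4.589 servings → $2.54.
Cheapest feasible corner: $2.54.

$2.54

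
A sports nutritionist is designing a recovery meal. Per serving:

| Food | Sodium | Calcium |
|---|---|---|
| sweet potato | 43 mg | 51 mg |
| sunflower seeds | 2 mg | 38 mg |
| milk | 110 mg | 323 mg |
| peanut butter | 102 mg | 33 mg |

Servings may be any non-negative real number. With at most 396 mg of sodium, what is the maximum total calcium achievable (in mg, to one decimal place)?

7524.0 mg

Calcium per mg sodium: sunflower seeds 19, milk 2.936, sweet potato 1.186, peanut butter 0.3235.
With no serving limits, spend the whole sodium allowance on sunflower seeds: 396 mg / 2 mg × 38 mg = 7524.0 mg.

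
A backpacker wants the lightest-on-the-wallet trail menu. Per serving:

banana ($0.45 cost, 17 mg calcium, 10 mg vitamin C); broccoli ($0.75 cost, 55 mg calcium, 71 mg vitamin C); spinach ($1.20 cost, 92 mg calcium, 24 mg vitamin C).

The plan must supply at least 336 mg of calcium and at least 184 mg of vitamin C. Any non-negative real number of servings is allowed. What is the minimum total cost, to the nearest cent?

banana only: max(336/17, 184/10) = 19.76 servings → $8.89.
broccoli only: max(336/55, 184/71) = 6.109 servings → $4.58.
spinach only: max(336/92, 184/24) = 7.667 servings → $9.20.
banana + broccoli: the both-tight solution has a negative serving — not a feasible corner.
banana + spinach with both tight: 17.31 servings and 0.4531 servings → $8.33.
broccoli + spinach with both tight: 1.701 servings and 2.635 servings → $4.44.
The minimum over all feasible corners is $4.44.

$4.44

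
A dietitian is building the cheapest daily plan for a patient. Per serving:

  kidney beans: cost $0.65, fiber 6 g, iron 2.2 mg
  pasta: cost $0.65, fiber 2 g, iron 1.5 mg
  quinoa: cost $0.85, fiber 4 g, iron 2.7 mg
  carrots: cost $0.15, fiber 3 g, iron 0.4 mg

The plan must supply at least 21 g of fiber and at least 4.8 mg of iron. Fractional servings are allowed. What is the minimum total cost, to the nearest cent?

With two linear requirements the optimum uses one or two foods; enumerate the corners.
kidney beans only: max(21/6, 4.8/2.2) = 3.5 servings → $2.27.
pasta only: max(21/2, 4.8/1.5) = 10.5 servings → $6.83.
quinoa only: max(21/4, 4.8/2.7) = 5.25 servings → $4.46.
carrots only: max(21/3, 4.8/0.4) = 12 servings → $1.80.
kidney beans + pasta: intersection lies outside the first quadrant.
kidney beans + quinoa with both targets exact would need a negative amount; discard.
kidney beans + carrots with both tight: 1.429 servings and 4.143 servings → $1.55.
pasta + quinoa: intersection lies outside the first quadrant.
pasta + carrots with both tight: 1.622 servings and 5.919 servings → $1.94.
quinoa + carrots with both tight: 0.9231 servings and 5.769 servings → $1.65.
So the least-cost plan costs $1.55.

$1.55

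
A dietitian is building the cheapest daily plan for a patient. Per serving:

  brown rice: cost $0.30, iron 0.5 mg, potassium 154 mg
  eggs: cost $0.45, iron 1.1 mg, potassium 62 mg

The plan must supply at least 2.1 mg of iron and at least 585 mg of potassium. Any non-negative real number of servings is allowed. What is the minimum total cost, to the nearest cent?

$1.21

Check every corner: each single food scaled to meet both minima, and each pair solved so both constraints bind.
brown rice only: max(2.1/0.5, 585/154) = 4.2 servings → $1.26.
eggs only: max(2.1/1.1, 585/62) = 9.435 servings → $4.25.
brown rice + eggs with both tight: 3.709 servings and 0.2233 servings → $1.21.
The minimum over all feasible corners is $1.21.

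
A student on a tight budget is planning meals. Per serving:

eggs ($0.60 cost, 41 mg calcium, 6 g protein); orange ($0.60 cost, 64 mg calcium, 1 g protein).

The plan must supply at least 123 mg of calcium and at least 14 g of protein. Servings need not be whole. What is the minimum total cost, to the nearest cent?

$1.64

Compare the cost at each extreme point of the feasible region.
eggs only: max(123/41, 14/6) = 3 servings → $1.80.
orange only: max(123/64, 14/1) = 14 servings → $8.40.
eggs + orange with both tight: 2.254 servings and 0.4781 servings → $1.64.
Cheapest feasible corner: $1.64.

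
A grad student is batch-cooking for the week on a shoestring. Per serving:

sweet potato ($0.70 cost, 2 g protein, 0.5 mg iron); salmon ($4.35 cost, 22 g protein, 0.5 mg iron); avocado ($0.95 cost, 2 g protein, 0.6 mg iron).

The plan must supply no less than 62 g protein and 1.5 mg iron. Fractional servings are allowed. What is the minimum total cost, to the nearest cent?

$12.32

A basic optimal solution has at most two foods positive. Try each food alone and each pair with both targets met exactly.
sweet potato only: max(62/2, 1.5/0.5) = 31 servings → $21.70.
salmon only: max(62/22, 1.5/0.5) = 3 servings → $13.05.
avocado only: max(62/2, 1.5/0.6) = 31 servings → $29.45.
sweet potato + salmon with both tight: 0.2 servings and 2.8 servings → $12.32.
sweet potato + avocado with both targets exact would need a negative amount; discard.
salmon + avocado with both tight: 2.803 servings and 0.1639 servings → $12.35.
Cheapest feasible corner: $12.32.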